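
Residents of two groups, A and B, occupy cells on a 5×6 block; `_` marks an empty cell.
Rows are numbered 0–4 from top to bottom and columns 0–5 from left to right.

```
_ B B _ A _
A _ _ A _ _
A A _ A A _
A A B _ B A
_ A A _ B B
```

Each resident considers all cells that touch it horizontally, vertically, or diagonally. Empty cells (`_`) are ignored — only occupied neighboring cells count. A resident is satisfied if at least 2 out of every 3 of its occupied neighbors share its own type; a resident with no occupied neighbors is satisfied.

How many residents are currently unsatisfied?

Row 0: (0,1)B 1/2 not · (0,2)B 1/2 not · (0,4)A 1/1 satisfied
Row 1: (1,0)A 2/3 satisfied · (1,3)A 3/4 satisfied
Row 2: (2,0)A 4/4 satisfied · (2,1)A 4/5 satisfied · (2,3)A 2/4 not · (2,4)A 3/4 satisfied
Row 3: (3,0)A 4/4 satisfied · (3,1)A 5/6 satisfied · (3,2)B 0/5 not · (3,4)B 2/5 not · (3,5)A 1/4 not
Row 4: (4,1)A 3/4 satisfied · (4,2)A 2/3 satisfied · (4,4)B 2/3 satisfied · (4,5)B 2/3 satisfied
Unsatisfied: (0,1), (0,2), (2,3), (3,2), (3,4), (3,5) — 6 in total.

6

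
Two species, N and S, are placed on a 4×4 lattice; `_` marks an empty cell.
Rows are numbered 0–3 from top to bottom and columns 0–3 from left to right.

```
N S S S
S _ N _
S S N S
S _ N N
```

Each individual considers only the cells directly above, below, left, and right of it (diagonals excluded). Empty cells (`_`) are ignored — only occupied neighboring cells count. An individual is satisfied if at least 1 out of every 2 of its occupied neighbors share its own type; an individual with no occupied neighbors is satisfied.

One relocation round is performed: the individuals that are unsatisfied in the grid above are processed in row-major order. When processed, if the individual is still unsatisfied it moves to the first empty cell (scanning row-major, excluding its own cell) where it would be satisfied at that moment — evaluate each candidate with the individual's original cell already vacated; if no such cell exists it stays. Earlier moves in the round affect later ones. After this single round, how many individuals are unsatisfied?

2

Initially unsatisfied (in order): (0,0), (2,3).
  (0,0): no empty cell satisfies it; stays.
  (2,3) → (1,1).
Resulting grid:
N S S S
S S N _
S S N _
S _ N N
Unsatisfied now: (0,0), (1,2).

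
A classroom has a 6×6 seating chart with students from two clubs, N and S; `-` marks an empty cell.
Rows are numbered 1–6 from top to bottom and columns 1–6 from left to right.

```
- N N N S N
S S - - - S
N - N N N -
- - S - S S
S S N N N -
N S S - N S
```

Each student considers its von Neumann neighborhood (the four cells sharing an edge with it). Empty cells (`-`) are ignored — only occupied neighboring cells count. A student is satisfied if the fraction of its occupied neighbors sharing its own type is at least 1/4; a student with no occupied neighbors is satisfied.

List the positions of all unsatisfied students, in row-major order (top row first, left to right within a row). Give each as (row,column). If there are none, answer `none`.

(1,2)N 1/2 ✓
(1,3)N 2/2 ✓
(1,4)N 1/2 ✓
(1,5)S 0/2 ✗
(1,6)N 0/2 ✗
(2,1)S 1/2 ✓
(2,2)S 1/2 ✓
(2,6)S 0/1 ✗
(3,1)N 0/1 ✗
(3,3)N 1/2 ✓
(3,4)N 2/2 ✓
(3,5)N 1/2 ✓
(4,3)S 0/2 ✗
(4,5)S 1/3 ✓
(4,6)S 1/1 ✓
(5,1)S 1/2 ✓
(5,2)S 2/3 ✓
(5,3)N 1/4 ✓
(5,4)N 2/2 ✓
(5,5)N 2/3 ✓
(6,1)N 0/2 ✗
(6,2)S 2/3 ✓
(6,3)S 1/2 ✓
(6,5)N 1/2 ✓
(6,6)S 0/1 ✗

(1,5), (1,6), (2,6), (3,1), (4,3), (6,1), (6,6)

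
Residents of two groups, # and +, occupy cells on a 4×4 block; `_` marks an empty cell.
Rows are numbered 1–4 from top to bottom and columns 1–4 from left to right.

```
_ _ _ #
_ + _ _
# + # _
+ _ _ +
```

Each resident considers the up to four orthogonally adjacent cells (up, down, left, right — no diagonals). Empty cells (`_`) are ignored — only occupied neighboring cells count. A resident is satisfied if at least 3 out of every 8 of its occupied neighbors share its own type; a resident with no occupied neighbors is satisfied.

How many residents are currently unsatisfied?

4

Row 1: (1,4)# 0/0 satisfied
Row 2: (2,2)+ 1/1 satisfied
Row 3: (3,1)# 0/2 not · (3,2)+ 1/3 not · (3,3)# 0/1 not
Row 4: (4,1)+ 0/1 not · (4,4)+ 0/0 satisfied
Unsatisfied: (3,1), (3,2), (3,3), (4,1) — 4 in total.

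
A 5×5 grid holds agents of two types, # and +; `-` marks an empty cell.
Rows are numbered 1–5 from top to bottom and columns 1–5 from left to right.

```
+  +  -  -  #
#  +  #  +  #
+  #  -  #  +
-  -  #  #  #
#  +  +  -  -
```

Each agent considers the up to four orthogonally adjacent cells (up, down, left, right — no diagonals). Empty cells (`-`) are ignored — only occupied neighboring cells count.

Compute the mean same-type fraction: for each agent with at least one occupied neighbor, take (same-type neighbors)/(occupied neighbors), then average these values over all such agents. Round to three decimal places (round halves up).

0.356

Row 1: (1,1)+ 1/2 · (1,2)+ 2/2 · (1,5)# 1/1
Row 2: (2,1)# 0/3 · (2,2)+ 1/4 · (2,3)# 0/2 · (2,4)+ 0/3 · (2,5)# 1/3
Row 3: (3,1)+ 0/2 · (3,2)# 0/2 · (3,4)# 1/3 · (3,5)+ 0/3
Row 4: (4,3)# 1/2 · (4,4)# 3/3 · (4,5)# 1/2
Row 5: (5,1)# 0/1 · (5,2)+ 1/2 · (5,3)+ 1/2
Sum over 18 agents: 1/2 + 2/2 + 1/1 + 0/3 + 1/4 + 0/2 + 0/3 + 1/3 + 0/2 + 0/2 + 1/3 + 0/3 + 1/2 + 3/3 + 1/2 + 0/1 + 1/2 + 1/2 = 77/12; mean = 77/12 ÷ 18 = 77/216 = 0.356481… → 0.356.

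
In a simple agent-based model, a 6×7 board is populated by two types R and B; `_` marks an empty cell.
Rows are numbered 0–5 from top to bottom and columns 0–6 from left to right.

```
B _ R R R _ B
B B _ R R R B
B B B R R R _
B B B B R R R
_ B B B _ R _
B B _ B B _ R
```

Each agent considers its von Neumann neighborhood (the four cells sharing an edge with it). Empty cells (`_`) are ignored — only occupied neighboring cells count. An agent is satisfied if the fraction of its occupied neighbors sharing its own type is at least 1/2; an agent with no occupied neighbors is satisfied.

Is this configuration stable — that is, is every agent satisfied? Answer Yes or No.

Yes

(0,0)B 1/1 ✓
(0,2)R 1/1 ✓
(0,3)R 3/3 ✓
(0,4)R 2/2 ✓
(0,6)B 1/1 ✓
(1,0)B 3/3 ✓
(1,1)B 2/2 ✓
(1,3)R 3/3 ✓
(1,4)R 4/4 ✓
(1,5)R 2/3 ✓
(1,6)B 1/2 ✓
(2,0)B 3/3 ✓
(2,1)B 4/4 ✓
(2,2)B 2/3 ✓
(2,3)R 2/4 ✓
(2,4)R 4/4 ✓
(2,5)R 3/3 ✓
(3,0)B 2/2 ✓
(3,1)B 4/4 ✓
(3,2)B 4/4 ✓
(3,3)B 2/4 ✓
(3,4)R 2/3 ✓
(3,5)R 4/4 ✓
(3,6)R 1/1 ✓
(4,1)B 3/3 ✓
(4,2)B 3/3 ✓
(4,3)B 3/3 ✓
(4,5)R 1/1 ✓
(5,0)B 1/1 ✓
(5,1)B 2/2 ✓
(5,3)B 2/2 ✓
(5,4)B 1/1 ✓
(5,6)R 0/0 ✓
All meet the threshold, so the configuration is stable.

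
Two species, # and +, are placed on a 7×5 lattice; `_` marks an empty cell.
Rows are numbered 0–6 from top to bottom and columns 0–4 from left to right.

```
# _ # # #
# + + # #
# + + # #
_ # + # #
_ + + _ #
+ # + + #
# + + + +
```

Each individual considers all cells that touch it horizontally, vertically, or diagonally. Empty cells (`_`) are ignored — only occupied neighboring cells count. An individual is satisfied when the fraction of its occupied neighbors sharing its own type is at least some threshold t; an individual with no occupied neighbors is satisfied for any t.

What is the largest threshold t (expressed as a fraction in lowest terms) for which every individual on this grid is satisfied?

(0,0)# 1/2
(0,2)# 2/4
(0,3)# 4/5
(0,4)# 3/3
(1,0)# 2/4
(1,1)+ 3/7
(1,2)+ 3/7
(1,3)# 6/8
(1,4)# 5/5
(2,0)# 2/4
(2,1)+ 4/7
(2,2)+ 4/8
(2,3)# 5/8
(2,4)# 5/5
(3,1)# 1/6
(3,2)+ 4/7
(3,3)# 4/7
(3,4)# 4/4
(4,1)+ 4/6
(4,2)+ 4/7
(4,4)# 3/4
(5,0)+ 2/4
(5,1)# 1/7
(5,2)+ 6/7
(5,3)+ 5/7
(5,4)# 1/4
(6,0)# 1/3
(6,1)+ 3/5
(6,2)+ 4/5
(6,3)+ 4/5
(6,4)+ 2/3
The smallest same-type fraction is 1/7 at (5,1), which reduces to 1/7. Any threshold above that leaves this individual unsatisfied.

1/7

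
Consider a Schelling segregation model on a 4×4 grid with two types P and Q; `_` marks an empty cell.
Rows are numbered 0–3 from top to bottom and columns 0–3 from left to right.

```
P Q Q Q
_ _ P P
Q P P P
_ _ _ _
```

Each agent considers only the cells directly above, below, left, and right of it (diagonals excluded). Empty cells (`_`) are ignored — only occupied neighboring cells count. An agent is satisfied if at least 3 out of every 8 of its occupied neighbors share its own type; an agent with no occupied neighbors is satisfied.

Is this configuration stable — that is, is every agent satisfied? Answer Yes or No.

No

(0,0)P 0/1 not
(0,1)Q 1/2 satisfied
(0,2)Q 2/3 satisfied
(0,3)Q 1/2 satisfied
(1,2)P 2/3 satisfied
(1,3)P 2/3 satisfied
(2,0)Q 0/1 not
(2,1)P 1/2 satisfied
(2,2)P 3/3 satisfied
(2,3)P 2/2 satisfied
For instance (0,0) has only 0/1 same-type neighbors, below 3/8.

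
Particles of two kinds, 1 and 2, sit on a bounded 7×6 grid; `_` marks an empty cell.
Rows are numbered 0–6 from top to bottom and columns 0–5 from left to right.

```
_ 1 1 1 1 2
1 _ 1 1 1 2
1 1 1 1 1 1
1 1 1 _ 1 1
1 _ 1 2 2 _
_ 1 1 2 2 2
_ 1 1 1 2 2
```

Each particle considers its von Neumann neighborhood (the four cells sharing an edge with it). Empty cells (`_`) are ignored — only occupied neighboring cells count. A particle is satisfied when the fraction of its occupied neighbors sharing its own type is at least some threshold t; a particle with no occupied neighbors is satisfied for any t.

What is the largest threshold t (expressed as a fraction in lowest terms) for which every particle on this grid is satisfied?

1/3

(0,1)1 1/1
(0,2)1 3/3
(0,3)1 3/3
(0,4)1 2/3
(0,5)2 1/2
(1,0)1 1/1
(1,2)1 3/3
(1,3)1 4/4
(1,4)1 3/4
(1,5)2 1/3
(2,0)1 3/3
(2,1)1 3/3
(2,2)1 4/4
(2,3)1 3/3
(2,4)1 4/4
(2,5)1 2/3
(3,0)1 3/3
(3,1)1 3/3
(3,2)1 3/3
(3,4)1 2/3
(3,5)1 2/2
(4,0)1 1/1
(4,2)1 2/3
(4,3)2 2/3
(4,4)2 2/3
(5,1)1 2/2
(5,2)1 3/4
(5,3)2 2/4
(5,4)2 4/4
(5,5)2 2/2
(6,1)1 2/2
(6,2)1 3/3
(6,3)1 1/3
(6,4)2 2/3
(6,5)2 2/2
The smallest same-type fraction is 1/3 at (1,5), which reduces to 1/3. Any threshold above that leaves this particle unsatisfied.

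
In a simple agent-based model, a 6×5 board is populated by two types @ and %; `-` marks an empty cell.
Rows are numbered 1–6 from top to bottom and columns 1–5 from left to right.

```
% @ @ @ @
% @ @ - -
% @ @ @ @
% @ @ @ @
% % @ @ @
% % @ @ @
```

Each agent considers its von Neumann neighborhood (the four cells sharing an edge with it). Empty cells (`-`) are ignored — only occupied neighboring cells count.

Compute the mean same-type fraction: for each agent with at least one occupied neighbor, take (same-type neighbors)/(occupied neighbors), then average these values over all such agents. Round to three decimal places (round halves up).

Row 1: (1,1)% 1/2 · (1,2)@ 2/3 · (1,3)@ 3/3 · (1,4)@ 2/2 · (1,5)@ 1/1
Row 2: (2,1)% 2/3 · (2,2)@ 3/4 · (2,3)@ 3/3
Row 3: (3,1)% 2/3 · (3,2)@ 3/4 · (3,3)@ 4/4 · (3,4)@ 3/3 · (3,5)@ 2/2
Row 4: (4,1)% 2/3 · (4,2)@ 2/4 · (4,3)@ 4/4 · (4,4)@ 4/4 · (4,5)@ 3/3
Row 5: (5,1)% 3/3 · (5,2)% 2/4 · (5,3)@ 3/4 · (5,4)@ 4/4 · (5,5)@ 3/3
Row 6: (6,1)% 2/2 · (6,2)% 2/3 · (6,3)@ 2/3 · (6,4)@ 3/3 · (6,5)@ 2/2
Sum over 28 agents: 1/2 + 2/3 + 3/3 + 2/2 + 1/1 + 2/3 + 3/4 + 3/3 + 2/3 + 3/4 + 4/4 + 3/3 + 2/2 + 2/3 + 2/4 + 4/4 + 4/4 + 3/3 + 3/3 + 2/4 + 3/4 + 4/4 + 3/3 + 2/2 + 2/3 + 2/3 + 3/3 + 2/2 = 95/4; mean = 95/4 ÷ 28 = 95/112 = 0.848214… → 0.848.

0.848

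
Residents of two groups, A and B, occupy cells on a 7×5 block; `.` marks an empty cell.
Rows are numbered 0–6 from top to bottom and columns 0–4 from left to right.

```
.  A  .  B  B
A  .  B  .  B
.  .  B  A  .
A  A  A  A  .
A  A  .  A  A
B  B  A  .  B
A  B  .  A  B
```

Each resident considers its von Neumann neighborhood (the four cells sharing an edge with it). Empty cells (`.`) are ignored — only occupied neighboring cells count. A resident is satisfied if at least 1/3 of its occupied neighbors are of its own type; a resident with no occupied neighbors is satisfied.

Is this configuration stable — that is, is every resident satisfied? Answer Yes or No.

(0,1)A 0/0 ✓
(0,3)B 1/1 ✓
(0,4)B 2/2 ✓
(1,0)A 0/0 ✓
(1,2)B 1/1 ✓
(1,4)B 1/1 ✓
(2,2)B 1/3 ✓
(2,3)A 1/2 ✓
(3,0)A 2/2 ✓
(3,1)A 3/3 ✓
(3,2)A 2/3 ✓
(3,3)A 3/3 ✓
(4,0)A 2/3 ✓
(4,1)A 2/3 ✓
(4,3)A 2/2 ✓
(4,4)A 1/2 ✓
(5,0)B 1/3 ✓
(5,1)B 2/4 ✓
(5,2)A 0/1 ✗
(5,4)B 1/2 ✓
(6,0)A 0/2 ✗
(6,1)B 1/2 ✓
(6,3)A 0/1 ✗
(6,4)B 1/2 ✓
For instance (5,2) has only 0/1 same-type neighbors, below 1/3.

No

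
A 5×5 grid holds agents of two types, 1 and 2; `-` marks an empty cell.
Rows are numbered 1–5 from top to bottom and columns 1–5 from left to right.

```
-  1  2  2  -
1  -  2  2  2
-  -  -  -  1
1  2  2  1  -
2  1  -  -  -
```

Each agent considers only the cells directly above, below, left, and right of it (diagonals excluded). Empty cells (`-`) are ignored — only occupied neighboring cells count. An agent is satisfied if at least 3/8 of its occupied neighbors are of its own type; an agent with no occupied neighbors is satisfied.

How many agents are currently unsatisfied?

7

(1,2)1 0/1 not
(1,3)2 2/3 satisfied
(1,4)2 2/2 satisfied
(2,1)1 0/0 satisfied
(2,3)2 2/2 satisfied
(2,4)2 3/3 satisfied
(2,5)2 1/2 satisfied
(3,5)1 0/1 not
(4,1)1 0/2 not
(4,2)2 1/3 not
(4,3)2 1/2 satisfied
(4,4)1 0/1 not
(5,1)2 0/2 not
(5,2)1 0/2 not
Unsatisfied: (1,2), (3,5), (4,1), (4,2), (4,4), (5,1), (5,2) — 7 in total.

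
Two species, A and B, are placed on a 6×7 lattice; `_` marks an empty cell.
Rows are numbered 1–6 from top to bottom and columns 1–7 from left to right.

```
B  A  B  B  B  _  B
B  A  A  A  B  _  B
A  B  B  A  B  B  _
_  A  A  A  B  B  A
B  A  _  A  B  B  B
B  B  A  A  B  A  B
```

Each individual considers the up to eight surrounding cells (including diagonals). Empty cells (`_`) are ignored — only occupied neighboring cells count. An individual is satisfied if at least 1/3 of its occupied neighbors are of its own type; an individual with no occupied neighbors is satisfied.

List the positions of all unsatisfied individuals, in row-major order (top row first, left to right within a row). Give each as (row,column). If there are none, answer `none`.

(1,3), (2,4), (3,2), (3,3), (4,7), (6,6)

Row 1: (1,1)B 1/3 ✓ · (1,2)A 2/5 ✓ · (1,3)B 1/5 ✗ · (1,4)B 3/5 ✓ · (1,5)B 2/3 ✓ · (1,7)B 1/1 ✓
Row 2: (2,1)B 2/5 ✓ · (2,2)A 3/8 ✓ · (2,3)A 4/8 ✓ · (2,4)A 2/8 ✗ · (2,5)B 4/6 ✓ · (2,7)B 2/2 ✓
Row 3: (3,1)A 2/4 ✓ · (3,2)B 2/7 ✗ · (3,3)B 1/8 ✗ · (3,4)A 4/8 ✓ · (3,5)B 4/7 ✓ · (3,6)B 5/6 ✓
Row 4: (4,2)A 3/6 ✓ · (4,3)A 5/7 ✓ · (4,4)A 3/7 ✓ · (4,5)B 5/8 ✓ · (4,6)B 6/7 ✓ · (4,7)A 0/4 ✗
Row 5: (5,1)B 2/4 ✓ · (5,2)A 3/6 ✓ · (5,4)A 4/7 ✓ · (5,5)B 4/8 ✓ · (5,6)B 6/8 ✓ · (5,7)B 3/5 ✓
Row 6: (6,1)B 2/3 ✓ · (6,2)B 2/4 ✓ · (6,3)A 3/4 ✓ · (6,4)A 2/4 ✓ · (6,5)B 2/5 ✓ · (6,6)A 0/5 ✗ · (6,7)B 2/3 ✓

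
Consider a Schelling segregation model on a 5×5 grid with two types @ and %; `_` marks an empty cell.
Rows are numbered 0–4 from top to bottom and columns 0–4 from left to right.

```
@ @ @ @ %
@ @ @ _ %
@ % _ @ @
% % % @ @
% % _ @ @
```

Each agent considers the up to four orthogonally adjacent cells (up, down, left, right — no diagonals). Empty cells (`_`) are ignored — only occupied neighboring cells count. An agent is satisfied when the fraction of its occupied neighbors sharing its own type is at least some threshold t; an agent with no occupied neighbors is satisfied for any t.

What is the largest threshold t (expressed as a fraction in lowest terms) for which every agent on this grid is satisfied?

Row 0: (0,0)@ 2/2 · (0,1)@ 3/3 · (0,2)@ 3/3 · (0,3)@ 1/2 · (0,4)% 1/2
Row 1: (1,0)@ 3/3 · (1,1)@ 3/4 · (1,2)@ 2/2 · (1,4)% 1/2
Row 2: (2,0)@ 1/3 · (2,1)% 1/3 · (2,3)@ 2/2 · (2,4)@ 2/3
Row 3: (3,0)% 2/3 · (3,1)% 4/4 · (3,2)% 1/2 · (3,3)@ 3/4 · (3,4)@ 3/3
Row 4: (4,0)% 2/2 · (4,1)% 2/2 · (4,3)@ 2/2 · (4,4)@ 2/2
The smallest same-type fraction is 1/3 at (2,0), which reduces to 1/3. Any threshold above that leaves this agent unsatisfied.

1/3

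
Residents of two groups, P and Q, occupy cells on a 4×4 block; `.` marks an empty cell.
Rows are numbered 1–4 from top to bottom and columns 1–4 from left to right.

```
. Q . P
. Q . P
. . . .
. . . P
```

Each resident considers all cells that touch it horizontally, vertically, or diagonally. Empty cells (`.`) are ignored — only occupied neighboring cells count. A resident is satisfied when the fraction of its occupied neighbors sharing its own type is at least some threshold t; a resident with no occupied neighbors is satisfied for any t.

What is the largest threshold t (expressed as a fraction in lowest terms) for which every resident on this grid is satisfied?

1/1

(1,2)Q 1/1
(1,4)P 1/1
(2,2)Q 1/1
(2,4)P 1/1
(4,4)P — no occupied neighbors
The smallest same-type fraction is 1/1 at (1,2), which reduces to 1/1. Any threshold above that leaves this resident unsatisfied.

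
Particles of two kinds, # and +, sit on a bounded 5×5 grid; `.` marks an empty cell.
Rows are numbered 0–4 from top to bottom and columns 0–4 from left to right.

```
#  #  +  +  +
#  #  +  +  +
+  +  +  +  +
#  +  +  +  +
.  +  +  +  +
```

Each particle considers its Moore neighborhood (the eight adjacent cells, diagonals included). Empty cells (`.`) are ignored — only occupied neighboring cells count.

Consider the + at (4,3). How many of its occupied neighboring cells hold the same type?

Occupied neighbors of (4,3): (3,2)=+, (3,3)=+, (3,4)=+, (4,2)=+, (4,4)=+.
Same type (+): 5 of 5.

5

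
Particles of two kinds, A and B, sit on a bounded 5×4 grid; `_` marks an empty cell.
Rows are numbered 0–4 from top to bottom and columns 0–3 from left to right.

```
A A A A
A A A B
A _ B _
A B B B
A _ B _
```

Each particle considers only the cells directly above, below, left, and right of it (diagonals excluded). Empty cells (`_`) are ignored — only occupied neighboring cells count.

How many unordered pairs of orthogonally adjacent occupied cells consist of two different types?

4

Scan each occupied cell's neighbors to the right and below so each pair is counted once.
Row 0: A(0,0)–A(0,1)= A(0,0)–A(1,0)= A(0,1)–A(0,2)= A(0,1)–A(1,1)= A(0,2)–A(0,3)= A(0,2)–A(1,2)= A(0,3)–B(1,3)≠  → 1/7 unlike.
Row 1: A(1,0)–A(1,1)= A(1,0)–A(2,0)= A(1,1)–A(1,2)= A(1,2)–B(1,3)≠ A(1,2)–B(2,2)≠  → 2/5 unlike.
Row 2: A(2,0)–A(3,0)= B(2,2)–B(3,2)=  → 0/2 unlike.
Row 3: A(3,0)–B(3,1)≠ A(3,0)–A(4,0)= B(3,1)–B(3,2)= B(3,2)–B(3,3)= B(3,2)–B(4,2)=  → 1/5 unlike.
Total adjacent occupied pairs: 19; unlike-type pairs: 4.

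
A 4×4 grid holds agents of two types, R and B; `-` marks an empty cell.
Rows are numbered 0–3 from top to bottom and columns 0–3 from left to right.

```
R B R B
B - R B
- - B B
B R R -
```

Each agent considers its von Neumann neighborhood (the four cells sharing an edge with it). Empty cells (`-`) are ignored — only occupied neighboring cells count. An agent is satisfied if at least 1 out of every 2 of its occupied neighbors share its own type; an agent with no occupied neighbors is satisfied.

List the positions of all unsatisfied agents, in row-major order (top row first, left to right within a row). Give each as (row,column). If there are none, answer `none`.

Row 0: (0,0)R 0/2 not · (0,1)B 0/2 not · (0,2)R 1/3 not · (0,3)B 1/2 satisfied
Row 1: (1,0)B 0/1 not · (1,2)R 1/3 not · (1,3)B 2/3 satisfied
Row 2: (2,2)B 1/3 not · (2,3)B 2/2 satisfied
Row 3: (3,0)B 0/1 not · (3,1)R 1/2 satisfied · (3,2)R 1/2 satisfied

(0,0), (0,1), (0,2), (1,0), (1,2), (2,2), (3,0)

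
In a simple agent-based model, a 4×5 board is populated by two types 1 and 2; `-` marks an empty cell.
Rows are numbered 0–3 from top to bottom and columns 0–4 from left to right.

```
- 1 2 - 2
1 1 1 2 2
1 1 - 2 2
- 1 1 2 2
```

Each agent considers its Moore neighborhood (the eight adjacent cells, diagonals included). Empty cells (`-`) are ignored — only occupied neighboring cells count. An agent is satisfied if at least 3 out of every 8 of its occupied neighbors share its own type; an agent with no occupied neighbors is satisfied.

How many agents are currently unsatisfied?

Row 0: (0,1)1 3/4 ok · (0,2)2 1/4 unhappy · (0,4)2 2/2 ok
Row 1: (1,0)1 4/4 ok · (1,1)1 5/6 ok · (1,2)1 3/6 ok · (1,3)2 5/6 ok · (1,4)2 4/4 ok
Row 2: (2,0)1 4/4 ok · (2,1)1 6/6 ok · (2,3)2 5/7 ok · (2,4)2 5/5 ok
Row 3: (3,1)1 3/3 ok · (3,2)1 2/4 ok · (3,3)2 3/4 ok · (3,4)2 3/3 ok
Unsatisfied: (0,2) — 1 in total.

1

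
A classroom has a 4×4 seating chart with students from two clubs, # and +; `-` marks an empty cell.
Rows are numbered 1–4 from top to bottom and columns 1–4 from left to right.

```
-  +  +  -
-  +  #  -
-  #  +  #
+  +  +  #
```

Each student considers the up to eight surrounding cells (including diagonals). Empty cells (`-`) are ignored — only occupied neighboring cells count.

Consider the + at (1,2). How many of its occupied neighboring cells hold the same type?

2

Occupied neighbors of (1,2): (1,3)=+, (2,2)=+, (2,3)=#.
Same type (+): 2 of 3.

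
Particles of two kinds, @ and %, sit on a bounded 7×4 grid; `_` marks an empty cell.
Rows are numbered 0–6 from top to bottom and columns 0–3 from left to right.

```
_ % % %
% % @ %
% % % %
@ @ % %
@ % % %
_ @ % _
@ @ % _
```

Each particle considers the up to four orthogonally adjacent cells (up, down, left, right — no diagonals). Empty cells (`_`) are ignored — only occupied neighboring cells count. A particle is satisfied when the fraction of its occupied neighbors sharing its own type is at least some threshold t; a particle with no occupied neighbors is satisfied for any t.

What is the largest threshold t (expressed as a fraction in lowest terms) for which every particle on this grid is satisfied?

Row 0: (0,1)% 2/2 · (0,2)% 2/3 · (0,3)% 2/2
Row 1: (1,0)% 2/2 · (1,1)% 3/4 · (1,2)@ 0/4 · (1,3)% 2/3
Row 2: (2,0)% 2/3 · (2,1)% 3/4 · (2,2)% 3/4 · (2,3)% 3/3
Row 3: (3,0)@ 2/3 · (3,1)@ 1/4 · (3,2)% 3/4 · (3,3)% 3/3
Row 4: (4,0)@ 1/2 · (4,1)% 1/4 · (4,2)% 4/4 · (4,3)% 2/2
Row 5: (5,1)@ 1/3 · (5,2)% 2/3
Row 6: (6,0)@ 1/1 · (6,1)@ 2/3 · (6,2)% 1/2
The smallest same-type fraction is 0/4 at (1,2), which reduces to 0/1. Any threshold above that leaves this particle unsatisfied.

0/1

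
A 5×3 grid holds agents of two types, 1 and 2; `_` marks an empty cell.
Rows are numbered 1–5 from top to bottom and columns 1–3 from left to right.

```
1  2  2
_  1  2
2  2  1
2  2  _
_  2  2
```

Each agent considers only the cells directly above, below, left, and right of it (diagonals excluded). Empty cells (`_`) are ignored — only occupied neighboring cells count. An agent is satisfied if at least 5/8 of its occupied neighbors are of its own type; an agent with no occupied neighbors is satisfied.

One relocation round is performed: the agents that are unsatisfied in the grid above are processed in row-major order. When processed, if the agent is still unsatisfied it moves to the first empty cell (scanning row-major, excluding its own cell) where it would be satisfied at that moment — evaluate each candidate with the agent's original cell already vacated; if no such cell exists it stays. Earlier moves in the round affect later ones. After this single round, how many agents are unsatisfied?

2

Initially unsatisfied (in order): (1,1), (1,2), (2,2), (2,3), (3,2), (3,3).
  (1,1): no empty cell satisfies it; stays.
  (1,2) → (4,3).
  (2,2): no empty cell satisfies it; stays.
  (2,3) → (5,1).
  (3,2): no empty cell satisfies it; stays.
  (3,3) → (1,2).
Resulting grid:
1 1 2
_ 1 _
2 2 _
2 2 2
2 2 2
Unsatisfied now: (1,3), (2,2).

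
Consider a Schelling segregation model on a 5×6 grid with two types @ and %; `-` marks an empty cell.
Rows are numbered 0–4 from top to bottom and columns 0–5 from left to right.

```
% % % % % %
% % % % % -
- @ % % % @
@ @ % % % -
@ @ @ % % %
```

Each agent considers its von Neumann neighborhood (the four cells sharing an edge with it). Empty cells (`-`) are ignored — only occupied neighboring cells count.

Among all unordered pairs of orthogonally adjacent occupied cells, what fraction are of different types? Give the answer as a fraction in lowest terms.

3/20

Scan each occupied cell's neighbors to the right and below so each pair is counted once.
Row 0: %(0,0)–%(0,1)= %(0,0)–%(1,0)= %(0,1)–%(0,2)= %(0,1)–%(1,1)= %(0,2)–%(0,3)= %(0,2)–%(1,2)= %(0,3)–%(0,4)= %(0,3)–%(1,3)= %(0,4)–%(0,5)= %(0,4)–%(1,4)=  → 0/10 unlike.
Row 1: %(1,0)–%(1,1)= %(1,1)–%(1,2)= %(1,1)–@(2,1)≠ %(1,2)–%(1,3)= %(1,2)–%(2,2)= %(1,3)–%(1,4)= %(1,3)–%(2,3)= %(1,4)–%(2,4)=  → 1/8 unlike.
Row 2: @(2,1)–%(2,2)≠ @(2,1)–@(3,1)= %(2,2)–%(2,3)= %(2,2)–%(3,2)= %(2,3)–%(2,4)= %(2,3)–%(3,3)= %(2,4)–@(2,5)≠ %(2,4)–%(3,4)=  → 2/8 unlike.
Row 3: @(3,0)–@(3,1)= @(3,0)–@(4,0)= @(3,1)–%(3,2)≠ @(3,1)–@(4,1)= %(3,2)–%(3,3)= %(3,2)–@(4,2)≠ %(3,3)–%(3,4)= %(3,3)–%(4,3)= %(3,4)–%(4,4)=  → 2/9 unlike.
Row 4: @(4,0)–@(4,1)= @(4,1)–@(4,2)= @(4,2)–%(4,3)≠ %(4,3)–%(4,4)= %(4,4)–%(4,5)=  → 1/5 unlike.
Total adjacent occupied pairs: 40; unlike-type pairs: 6.
6/40 reduces to 3/20.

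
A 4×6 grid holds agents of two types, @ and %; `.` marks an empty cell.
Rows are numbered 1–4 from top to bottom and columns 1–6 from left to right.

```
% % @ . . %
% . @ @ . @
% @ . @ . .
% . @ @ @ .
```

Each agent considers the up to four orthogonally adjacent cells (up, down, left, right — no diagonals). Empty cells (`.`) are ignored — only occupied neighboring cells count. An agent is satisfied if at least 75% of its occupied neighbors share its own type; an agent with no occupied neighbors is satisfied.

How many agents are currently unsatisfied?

(1,1)% 2/2 satisfied
(1,2)% 1/2 not
(1,3)@ 1/2 not
(1,6)% 0/1 not
(2,1)% 2/2 satisfied
(2,3)@ 2/2 satisfied
(2,4)@ 2/2 satisfied
(2,6)@ 0/1 not
(3,1)% 2/3 not
(3,2)@ 0/1 not
(3,4)@ 2/2 satisfied
(4,1)% 1/1 satisfied
(4,3)@ 1/1 satisfied
(4,4)@ 3/3 satisfied
(4,5)@ 1/1 satisfied
Unsatisfied: (1,2), (1,3), (1,6), (2,6), (3,1), (3,2) — 6 in total.

6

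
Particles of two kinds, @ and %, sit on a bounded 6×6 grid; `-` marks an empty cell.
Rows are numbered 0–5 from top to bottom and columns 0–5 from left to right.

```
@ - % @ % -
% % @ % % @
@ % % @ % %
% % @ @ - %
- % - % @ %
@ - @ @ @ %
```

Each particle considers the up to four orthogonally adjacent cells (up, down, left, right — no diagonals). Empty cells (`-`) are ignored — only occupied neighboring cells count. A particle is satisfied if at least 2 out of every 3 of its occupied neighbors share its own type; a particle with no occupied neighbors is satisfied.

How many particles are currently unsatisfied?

16

(0,0)@ 0/1 not
(0,2)% 0/2 not
(0,3)@ 0/3 not
(0,4)% 1/2 not
(1,0)% 1/3 not
(1,1)% 2/3 satisfied
(1,2)@ 0/4 not
(1,3)% 1/4 not
(1,4)% 3/4 satisfied
(1,5)@ 0/2 not
(2,0)@ 0/3 not
(2,1)% 3/4 satisfied
(2,2)% 1/4 not
(2,3)@ 1/4 not
(2,4)% 2/3 satisfied
(2,5)% 2/3 satisfied
(3,0)% 1/2 not
(3,1)% 3/4 satisfied
(3,2)@ 1/3 not
(3,3)@ 2/3 satisfied
(3,5)% 2/2 satisfied
(4,1)% 1/1 satisfied
(4,3)% 0/3 not
(4,4)@ 1/3 not
(4,5)% 2/3 satisfied
(5,0)@ 0/0 satisfied
(5,2)@ 1/1 satisfied
(5,3)@ 2/3 satisfied
(5,4)@ 2/3 satisfied
(5,5)% 1/2 not
Unsatisfied: (0,0), (0,2), (0,3), (0,4), (1,0), (1,2), (1,3), (1,5), (2,0), (2,2), (2,3), (3,0), (3,2), (4,3), (4,4), (5,5) — 16 in total.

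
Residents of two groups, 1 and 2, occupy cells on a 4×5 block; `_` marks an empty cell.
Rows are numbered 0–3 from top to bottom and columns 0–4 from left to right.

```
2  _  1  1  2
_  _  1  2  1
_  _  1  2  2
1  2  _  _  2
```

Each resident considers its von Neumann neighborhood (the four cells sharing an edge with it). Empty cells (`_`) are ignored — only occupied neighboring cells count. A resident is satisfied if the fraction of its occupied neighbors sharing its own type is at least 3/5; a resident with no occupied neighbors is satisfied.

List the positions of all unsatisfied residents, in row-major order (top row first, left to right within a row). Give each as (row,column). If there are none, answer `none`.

(0,3), (0,4), (1,3), (1,4), (2,2), (3,0), (3,1)

(0,0)2 0/0 ✓
(0,2)1 2/2 ✓
(0,3)1 1/3 ✗
(0,4)2 0/2 ✗
(1,2)1 2/3 ✓
(1,3)2 1/4 ✗
(1,4)1 0/3 ✗
(2,2)1 1/2 ✗
(2,3)2 2/3 ✓
(2,4)2 2/3 ✓
(3,0)1 0/1 ✗
(3,1)2 0/1 ✗
(3,4)2 1/1 ✓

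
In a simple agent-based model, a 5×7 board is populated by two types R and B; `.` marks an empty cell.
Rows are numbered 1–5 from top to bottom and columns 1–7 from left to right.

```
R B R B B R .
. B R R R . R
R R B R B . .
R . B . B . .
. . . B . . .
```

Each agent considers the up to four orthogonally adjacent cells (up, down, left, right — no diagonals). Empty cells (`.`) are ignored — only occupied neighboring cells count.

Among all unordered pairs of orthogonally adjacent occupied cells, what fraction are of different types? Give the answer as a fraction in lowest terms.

Scan each occupied cell's neighbors to the right and below so each pair is counted once.
From row 1: 6 unlike of 9 pairs (running 6/9).
From row 2: 4 unlike of 7 pairs (running 10/16).
From row 3: 3 unlike of 7 pairs (running 13/23).
Total adjacent occupied pairs: 23; unlike-type pairs: 13.
13/23 is already in lowest terms.

13/23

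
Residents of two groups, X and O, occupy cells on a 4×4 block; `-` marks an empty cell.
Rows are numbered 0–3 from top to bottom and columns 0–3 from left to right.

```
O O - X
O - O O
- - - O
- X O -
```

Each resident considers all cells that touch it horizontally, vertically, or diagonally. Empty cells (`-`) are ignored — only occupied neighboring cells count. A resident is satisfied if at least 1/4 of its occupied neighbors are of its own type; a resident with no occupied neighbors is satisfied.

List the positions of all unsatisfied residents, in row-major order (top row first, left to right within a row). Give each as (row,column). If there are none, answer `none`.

(0,3), (3,1)

(0,0)O 2/2 ok
(0,1)O 3/3 ok
(0,3)X 0/2 unhappy
(1,0)O 2/2 ok
(1,2)O 3/4 ok
(1,3)O 2/3 ok
(2,3)O 3/3 ok
(3,1)X 0/1 unhappy
(3,2)O 1/2 ok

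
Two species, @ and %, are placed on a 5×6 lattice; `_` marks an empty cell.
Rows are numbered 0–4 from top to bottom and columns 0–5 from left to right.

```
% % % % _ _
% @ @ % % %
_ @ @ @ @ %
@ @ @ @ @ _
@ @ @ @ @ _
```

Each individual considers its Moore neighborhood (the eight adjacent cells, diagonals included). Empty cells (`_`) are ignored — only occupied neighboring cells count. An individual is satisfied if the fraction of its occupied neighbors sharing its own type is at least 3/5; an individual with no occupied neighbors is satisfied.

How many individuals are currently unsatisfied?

(0,0)% 2/3 ok
(0,1)% 3/5 ok
(0,2)% 3/5 ok
(0,3)% 3/4 ok
(1,0)% 2/4 unhappy
(1,1)@ 3/7 unhappy
(1,2)@ 4/8 unhappy
(1,3)% 3/7 unhappy
(1,4)% 4/6 ok
(1,5)% 2/3 ok
(2,1)@ 6/7 ok
(2,2)@ 7/8 ok
(2,3)@ 6/8 ok
(2,4)@ 3/7 unhappy
(2,5)% 2/4 unhappy
(3,0)@ 4/4 ok
(3,1)@ 7/7 ok
(3,2)@ 8/8 ok
(3,3)@ 8/8 ok
(3,4)@ 5/6 ok
(4,0)@ 3/3 ok
(4,1)@ 5/5 ok
(4,2)@ 5/5 ok
(4,3)@ 5/5 ok
(4,4)@ 3/3 ok
Unsatisfied: (1,0), (1,1), (1,2), (1,3), (2,4), (2,5) — 6 in total.

6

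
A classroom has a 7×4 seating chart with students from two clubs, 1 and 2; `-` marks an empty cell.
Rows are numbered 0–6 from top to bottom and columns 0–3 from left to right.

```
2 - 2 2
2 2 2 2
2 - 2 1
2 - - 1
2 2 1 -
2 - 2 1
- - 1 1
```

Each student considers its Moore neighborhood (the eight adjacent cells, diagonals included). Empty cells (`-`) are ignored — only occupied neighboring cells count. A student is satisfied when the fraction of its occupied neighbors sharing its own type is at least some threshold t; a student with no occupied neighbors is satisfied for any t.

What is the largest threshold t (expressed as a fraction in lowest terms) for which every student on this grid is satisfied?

1/5

Row 0: (0,0)2 2/2 · (0,2)2 4/4 · (0,3)2 3/3
Row 1: (1,0)2 3/3 · (1,1)2 6/6 · (1,2)2 5/6 · (1,3)2 4/5
Row 2: (2,0)2 3/3 · (2,2)2 3/5 · (2,3)1 1/4
Row 3: (3,0)2 3/3 · (3,3)1 2/3
Row 4: (4,0)2 3/3 · (4,1)2 4/5 · (4,2)1 2/4
Row 5: (5,0)2 2/2 · (5,2)2 1/5 · (5,3)1 3/4
Row 6: (6,2)1 2/3 · (6,3)1 2/3
The smallest same-type fraction is 1/5 at (5,2), which reduces to 1/5. Any threshold above that leaves this student unsatisfied.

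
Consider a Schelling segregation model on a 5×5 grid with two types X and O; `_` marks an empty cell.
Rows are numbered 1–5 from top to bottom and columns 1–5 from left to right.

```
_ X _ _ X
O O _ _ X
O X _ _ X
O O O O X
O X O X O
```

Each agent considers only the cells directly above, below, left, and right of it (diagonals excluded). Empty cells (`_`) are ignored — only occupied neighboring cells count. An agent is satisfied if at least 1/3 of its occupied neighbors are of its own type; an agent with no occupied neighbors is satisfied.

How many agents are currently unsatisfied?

(1,2)X 0/1 unhappy
(1,5)X 1/1 ok
(2,1)O 2/2 ok
(2,2)O 1/3 ok
(2,5)X 2/2 ok
(3,1)O 2/3 ok
(3,2)X 0/3 unhappy
(3,5)X 2/2 ok
(4,1)O 3/3 ok
(4,2)O 2/4 ok
(4,3)O 3/3 ok
(4,4)O 1/3 ok
(4,5)X 1/3 ok
(5,1)O 1/2 ok
(5,2)X 0/3 unhappy
(5,3)O 1/3 ok
(5,4)X 0/3 unhappy
(5,5)O 0/2 unhappy
Unsatisfied: (1,2), (3,2), (5,2), (5,4), (5,5) — 5 in total.

5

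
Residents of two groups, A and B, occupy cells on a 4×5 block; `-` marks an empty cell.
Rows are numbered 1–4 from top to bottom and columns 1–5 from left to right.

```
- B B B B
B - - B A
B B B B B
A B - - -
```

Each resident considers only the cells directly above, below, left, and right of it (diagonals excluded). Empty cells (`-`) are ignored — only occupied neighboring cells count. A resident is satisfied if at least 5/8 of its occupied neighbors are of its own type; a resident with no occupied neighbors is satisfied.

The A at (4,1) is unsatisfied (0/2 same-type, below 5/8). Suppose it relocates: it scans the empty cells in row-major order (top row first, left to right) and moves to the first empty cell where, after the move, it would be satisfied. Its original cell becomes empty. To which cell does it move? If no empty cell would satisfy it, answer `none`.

none

Vacating (4,1). Empty cells in order:
  (1,1): 0/2 same-type → still unsatisfied.
  (2,2): 0/3 same-type → still unsatisfied.
  (2,3): 0/3 same-type → still unsatisfied.
  (4,3): 0/2 same-type → still unsatisfied.
  (4,4): 0/1 same-type → still unsatisfied.
  (4,5): 0/1 same-type → still unsatisfied.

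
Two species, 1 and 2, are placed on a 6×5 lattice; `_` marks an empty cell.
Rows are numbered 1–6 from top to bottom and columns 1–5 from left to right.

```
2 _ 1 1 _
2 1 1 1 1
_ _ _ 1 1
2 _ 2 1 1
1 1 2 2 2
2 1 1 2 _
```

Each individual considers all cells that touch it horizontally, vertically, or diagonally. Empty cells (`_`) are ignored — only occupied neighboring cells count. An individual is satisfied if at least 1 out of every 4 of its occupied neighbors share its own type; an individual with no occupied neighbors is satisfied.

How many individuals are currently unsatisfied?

2

Row 1: (1,1)2 1/2 ok · (1,3)1 4/4 ok · (1,4)1 4/4 ok
Row 2: (2,1)2 1/2 ok · (2,2)1 2/4 ok · (2,3)1 5/5 ok · (2,4)1 6/6 ok · (2,5)1 4/4 ok
Row 3: (3,4)1 6/7 ok · (3,5)1 5/5 ok
Row 4: (4,1)2 0/2 unhappy · (4,3)2 2/5 ok · (4,4)1 3/7 ok · (4,5)1 3/5 ok
Row 5: (5,1)1 2/4 ok · (5,2)1 3/7 ok · (5,3)2 3/7 ok · (5,4)2 4/7 ok · (5,5)2 2/4 ok
Row 6: (6,1)2 0/3 unhappy · (6,2)1 3/5 ok · (6,3)1 2/5 ok · (6,4)2 3/4 ok
Unsatisfied: (4,1), (6,1) — 2 in total.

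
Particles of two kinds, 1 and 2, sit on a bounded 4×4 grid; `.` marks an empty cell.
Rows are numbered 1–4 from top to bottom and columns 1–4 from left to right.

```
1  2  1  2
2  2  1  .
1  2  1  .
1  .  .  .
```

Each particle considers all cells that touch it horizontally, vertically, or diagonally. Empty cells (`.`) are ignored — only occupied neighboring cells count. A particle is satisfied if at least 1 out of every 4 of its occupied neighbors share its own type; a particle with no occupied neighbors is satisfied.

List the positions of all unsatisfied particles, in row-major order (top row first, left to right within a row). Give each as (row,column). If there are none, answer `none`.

(1,1), (1,4)

Row 1: (1,1)1 0/3 ✗ · (1,2)2 2/5 ✓ · (1,3)1 1/4 ✓ · (1,4)2 0/2 ✗
Row 2: (2,1)2 3/5 ✓ · (2,2)2 3/8 ✓ · (2,3)1 2/6 ✓
Row 3: (3,1)1 1/4 ✓ · (3,2)2 2/6 ✓ · (3,3)1 1/3 ✓
Row 4: (4,1)1 1/2 ✓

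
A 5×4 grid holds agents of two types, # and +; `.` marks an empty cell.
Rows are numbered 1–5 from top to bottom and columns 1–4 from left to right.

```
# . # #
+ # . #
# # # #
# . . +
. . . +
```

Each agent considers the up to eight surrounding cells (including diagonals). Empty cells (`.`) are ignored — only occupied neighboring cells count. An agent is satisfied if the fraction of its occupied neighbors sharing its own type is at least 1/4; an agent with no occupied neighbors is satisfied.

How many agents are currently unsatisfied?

1

Row 1: (1,1)# 1/2 ✓ · (1,3)# 3/3 ✓ · (1,4)# 2/2 ✓
Row 2: (2,1)+ 0/4 ✗ · (2,2)# 5/6 ✓ · (2,4)# 4/4 ✓
Row 3: (3,1)# 3/4 ✓ · (3,2)# 4/5 ✓ · (3,3)# 4/5 ✓ · (3,4)# 2/3 ✓
Row 4: (4,1)# 2/2 ✓ · (4,4)+ 1/3 ✓
Row 5: (5,4)+ 1/1 ✓
Unsatisfied: (2,1) — 1 in total.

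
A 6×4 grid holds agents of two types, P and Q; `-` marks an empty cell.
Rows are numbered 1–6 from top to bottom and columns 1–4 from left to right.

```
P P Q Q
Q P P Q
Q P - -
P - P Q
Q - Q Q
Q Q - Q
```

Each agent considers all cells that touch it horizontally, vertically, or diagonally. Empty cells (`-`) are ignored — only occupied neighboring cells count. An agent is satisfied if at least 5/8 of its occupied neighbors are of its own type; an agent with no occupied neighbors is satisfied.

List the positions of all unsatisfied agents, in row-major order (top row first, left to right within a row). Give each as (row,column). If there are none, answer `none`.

Row 1: (1,1)P 2/3 ✓ · (1,2)P 3/5 ✗ · (1,3)Q 2/5 ✗ · (1,4)Q 2/3 ✓
Row 2: (2,1)Q 1/5 ✗ · (2,2)P 4/7 ✗ · (2,3)P 3/6 ✗ · (2,4)Q 2/3 ✓
Row 3: (3,1)Q 1/4 ✗ · (3,2)P 4/6 ✓
Row 4: (4,1)P 1/3 ✗ · (4,3)P 1/4 ✗ · (4,4)Q 2/3 ✓
Row 5: (5,1)Q 2/3 ✓ · (5,3)Q 4/5 ✓ · (5,4)Q 3/4 ✓
Row 6: (6,1)Q 2/2 ✓ · (6,2)Q 3/3 ✓ · (6,4)Q 2/2 ✓

(1,2), (1,3), (2,1), (2,2), (2,3), (3,1), (4,1), (4,3)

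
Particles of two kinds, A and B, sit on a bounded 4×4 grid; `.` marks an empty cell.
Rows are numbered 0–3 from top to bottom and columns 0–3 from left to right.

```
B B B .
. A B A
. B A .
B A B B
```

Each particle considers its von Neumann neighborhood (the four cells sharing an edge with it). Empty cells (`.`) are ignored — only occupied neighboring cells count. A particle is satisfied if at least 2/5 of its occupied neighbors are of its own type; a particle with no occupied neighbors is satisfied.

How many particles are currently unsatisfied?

(0,0)B 1/1 ok
(0,1)B 2/3 ok
(0,2)B 2/2 ok
(1,1)A 0/3 unhappy
(1,2)B 1/4 unhappy
(1,3)A 0/1 unhappy
(2,1)B 0/3 unhappy
(2,2)A 0/3 unhappy
(3,0)B 0/1 unhappy
(3,1)A 0/3 unhappy
(3,2)B 1/3 unhappy
(3,3)B 1/1 ok
Unsatisfied: (1,1), (1,2), (1,3), (2,1), (2,2), (3,0), (3,1), (3,2) — 8 in total.

8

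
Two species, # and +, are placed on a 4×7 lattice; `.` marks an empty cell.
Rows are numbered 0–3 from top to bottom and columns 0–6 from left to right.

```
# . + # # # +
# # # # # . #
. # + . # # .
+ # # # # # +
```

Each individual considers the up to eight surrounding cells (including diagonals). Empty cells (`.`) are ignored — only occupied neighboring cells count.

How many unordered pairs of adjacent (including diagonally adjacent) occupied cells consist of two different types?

17

Scan each occupied cell's neighbors to the right and below (and the two forward diagonals) so each pair is counted once.
From row 0: 6 unlike of 17 pairs (running 6/17).
From row 1: 3 unlike of 14 pairs (running 9/31).
From row 2: 6 unlike of 14 pairs (running 15/45).
From row 3: 2 unlike of 6 pairs (running 17/51).
Total adjacent occupied pairs: 51; unlike-type pairs: 17.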